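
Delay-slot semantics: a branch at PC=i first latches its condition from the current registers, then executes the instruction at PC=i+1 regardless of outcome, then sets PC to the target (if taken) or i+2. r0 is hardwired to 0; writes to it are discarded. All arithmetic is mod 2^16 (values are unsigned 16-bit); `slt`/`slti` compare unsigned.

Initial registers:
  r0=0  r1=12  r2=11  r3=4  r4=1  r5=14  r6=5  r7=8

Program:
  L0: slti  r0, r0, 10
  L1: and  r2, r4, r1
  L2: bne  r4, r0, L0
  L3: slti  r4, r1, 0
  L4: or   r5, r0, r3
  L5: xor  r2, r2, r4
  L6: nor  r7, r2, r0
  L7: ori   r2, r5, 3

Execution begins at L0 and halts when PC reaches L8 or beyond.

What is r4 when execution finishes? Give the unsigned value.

0

PC=0  slti  r0, r0, 10       | r0=0 r1=12 r2=11 r3=4 r4=1 r5=14 r6=5 r7=8
PC=1  and  r2, r4, r1        | r0=0 r1=12 r2=0 r3=4 r4=1 r5=14 r6=5 r7=8
PC=2  bne  r4, r0, L0        | r0=0 r1=12 r2=0 r3=4 r4=1 r5=14 r6=5 r7=8  [TAKEN]
PC=3  slti  r4, r1, 0        | r0=0 r1=12 r2=0 r3=4 r4=0 r5=14 r6=5 r7=8
PC=0  slti  r0, r0, 10       | r0=0 r1=12 r2=0 r3=4 r4=0 r5=14 r6=5 r7=8
PC=1  and  r2, r4, r1        | r0=0 r1=12 r2=0 r3=4 r4=0 r5=14 r6=5 r7=8
PC=2  bne  r4, r0, L0        | r0=0 r1=12 r2=0 r3=4 r4=0 r5=14 r6=5 r7=8  [not taken]
PC=3  slti  r4, r1, 0        | r0=0 r1=12 r2=0 r3=4 r4=0 r5=14 r6=5 r7=8
PC=4  or   r5, r0, r3        | r0=0 r1=12 r2=0 r3=4 r4=0 r5=4 r6=5 r7=8
PC=5  xor  r2, r2, r4        | r0=0 r1=12 r2=0 r3=4 r4=0 r5=4 r6=5 r7=8
PC=6  nor  r7, r2, r0        | r0=0 r1=12 r2=0 r3=4 r4=0 r5=4 r6=5 r7=65535
PC=7  ori   r2, r5, 3        | r0=0 r1=12 r2=7 r3=4 r4=0 r5=4 r6=5 r7=65535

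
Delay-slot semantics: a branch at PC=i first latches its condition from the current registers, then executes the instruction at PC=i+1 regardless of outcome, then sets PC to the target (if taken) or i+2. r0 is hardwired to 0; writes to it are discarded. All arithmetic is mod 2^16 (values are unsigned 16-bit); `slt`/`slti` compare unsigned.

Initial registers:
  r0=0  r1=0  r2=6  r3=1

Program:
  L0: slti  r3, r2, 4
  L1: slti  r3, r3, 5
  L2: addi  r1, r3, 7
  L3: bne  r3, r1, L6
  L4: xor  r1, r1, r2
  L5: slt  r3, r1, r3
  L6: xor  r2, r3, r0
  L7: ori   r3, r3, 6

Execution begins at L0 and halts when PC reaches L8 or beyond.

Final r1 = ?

14

#0 slti  r3, r2, 4 ; 0/0/6/0
#1 slti  r3, r3, 5 ; 0/0/6/1
#2 addi  r1, r3, 7 ; 0/8/6/1
#3 bne  r3, r1, L6 ; 0/8/6/1 ; →target
#4 xor  r1, r1, r2 ; 0/14/6/1
#6 xor  r2, r3, r0 ; 0/14/1/1
#7 ori   r3, r3, 6 ; 0/14/1/7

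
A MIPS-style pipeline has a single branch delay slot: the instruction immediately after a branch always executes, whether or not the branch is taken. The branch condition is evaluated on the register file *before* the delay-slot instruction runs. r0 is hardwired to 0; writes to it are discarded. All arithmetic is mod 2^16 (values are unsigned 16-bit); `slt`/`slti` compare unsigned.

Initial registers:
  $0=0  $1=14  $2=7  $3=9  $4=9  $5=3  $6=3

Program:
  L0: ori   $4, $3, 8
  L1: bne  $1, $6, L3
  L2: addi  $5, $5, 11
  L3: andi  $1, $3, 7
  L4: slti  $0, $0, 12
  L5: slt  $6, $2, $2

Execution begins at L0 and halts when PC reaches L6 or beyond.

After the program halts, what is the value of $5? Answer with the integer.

14

  step pc=0: ori   $4, $3, 8  regs=(0,14,7,9,9,3,3)
  step pc=1: bne  $1, $6, L3  cond=T  regs=(0,14,7,9,9,3,3)
  step pc=2: addi  $5, $5, 11  regs=(0,14,7,9,9,14,3)
  step pc=3: andi  $1, $3, 7  regs=(0,1,7,9,9,14,3)
  step pc=4: slti  $0, $0, 12  regs=(0,1,7,9,9,14,3)
  step pc=5: slt  $6, $2, $2  regs=(0,1,7,9,9,14,0)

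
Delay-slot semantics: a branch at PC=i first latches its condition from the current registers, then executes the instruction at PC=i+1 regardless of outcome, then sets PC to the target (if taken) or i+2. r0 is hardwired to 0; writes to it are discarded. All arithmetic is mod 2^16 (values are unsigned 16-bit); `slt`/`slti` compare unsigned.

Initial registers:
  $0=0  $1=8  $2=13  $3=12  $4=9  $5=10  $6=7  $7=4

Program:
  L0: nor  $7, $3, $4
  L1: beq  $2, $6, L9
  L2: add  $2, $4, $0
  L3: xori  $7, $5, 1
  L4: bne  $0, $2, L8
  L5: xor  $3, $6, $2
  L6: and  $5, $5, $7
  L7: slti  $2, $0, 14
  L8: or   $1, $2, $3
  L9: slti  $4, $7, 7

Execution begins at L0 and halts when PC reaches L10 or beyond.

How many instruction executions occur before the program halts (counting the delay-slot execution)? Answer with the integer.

8

  step pc=0: nor  $7, $3, $4  regs=(0,8,13,12,9,10,7,65522)
  step pc=1: beq  $2, $6, L9  cond=F  regs=(0,8,13,12,9,10,7,65522)
  step pc=2: add  $2, $4, $0  regs=(0,8,9,12,9,10,7,65522)
  step pc=3: xori  $7, $5, 1  regs=(0,8,9,12,9,10,7,11)
  step pc=4: bne  $0, $2, L8  cond=T  regs=(0,8,9,12,9,10,7,11)
  step pc=5: xor  $3, $6, $2  regs=(0,8,9,14,9,10,7,11)
  step pc=8: or   $1, $2, $3  regs=(0,15,9,14,9,10,7,11)
  step pc=9: slti  $4, $7, 7  regs=(0,15,9,14,0,10,7,11)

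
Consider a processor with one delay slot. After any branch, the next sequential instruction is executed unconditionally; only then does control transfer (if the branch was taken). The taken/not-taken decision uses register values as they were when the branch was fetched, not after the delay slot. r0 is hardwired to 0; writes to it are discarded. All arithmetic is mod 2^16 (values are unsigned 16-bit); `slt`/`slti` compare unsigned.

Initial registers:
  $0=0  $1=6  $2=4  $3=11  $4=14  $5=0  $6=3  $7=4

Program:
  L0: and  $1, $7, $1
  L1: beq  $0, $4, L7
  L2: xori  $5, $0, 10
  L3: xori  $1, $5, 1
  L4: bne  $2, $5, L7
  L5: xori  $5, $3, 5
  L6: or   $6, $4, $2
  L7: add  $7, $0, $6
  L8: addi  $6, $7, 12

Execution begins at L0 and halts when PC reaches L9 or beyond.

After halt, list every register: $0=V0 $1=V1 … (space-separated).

[0] and  $1, $7, $1  →  {$0:0, $1:4, $2:4, $3:11, $4:14, $5:0, $6:3, $7:4}
[1] beq  $0, $4, L7  →  {$0:0, $1:4, $2:4, $3:11, $4:14, $5:0, $6:3, $7:4}  ⟨branch fallthrough⟩
[2] xori  $5, $0, 10  →  {$0:0, $1:4, $2:4, $3:11, $4:14, $5:10, $6:3, $7:4}
[3] xori  $1, $5, 1  →  {$0:0, $1:11, $2:4, $3:11, $4:14, $5:10, $6:3, $7:4}
[4] bne  $2, $5, L7  →  {$0:0, $1:11, $2:4, $3:11, $4:14, $5:10, $6:3, $7:4}  ⟨branch taken⟩
[5] xori  $5, $3, 5  →  {$0:0, $1:11, $2:4, $3:11, $4:14, $5:14, $6:3, $7:4}
[7] add  $7, $0, $6  →  {$0:0, $1:11, $2:4, $3:11, $4:14, $5:14, $6:3, $7:3}
[8] addi  $6, $7, 12  →  {$0:0, $1:11, $2:4, $3:11, $4:14, $5:14, $6:15, $7:3}

$0=0 $1=11 $2=4 $3=11 $4=14 $5=14 $6=15 $7=3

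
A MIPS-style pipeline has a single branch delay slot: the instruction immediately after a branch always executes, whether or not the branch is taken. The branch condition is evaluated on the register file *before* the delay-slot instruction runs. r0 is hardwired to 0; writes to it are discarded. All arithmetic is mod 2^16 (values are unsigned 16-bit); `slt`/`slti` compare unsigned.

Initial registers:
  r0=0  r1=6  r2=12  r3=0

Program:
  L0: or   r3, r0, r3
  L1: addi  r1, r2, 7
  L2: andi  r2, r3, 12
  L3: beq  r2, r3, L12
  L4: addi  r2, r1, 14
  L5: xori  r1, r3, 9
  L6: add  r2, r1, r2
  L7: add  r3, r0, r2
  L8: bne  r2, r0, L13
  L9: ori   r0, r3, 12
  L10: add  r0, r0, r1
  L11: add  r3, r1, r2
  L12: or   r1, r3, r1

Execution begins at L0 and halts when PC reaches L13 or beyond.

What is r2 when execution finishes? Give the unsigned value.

33

PC=0  or   r3, r0, r3        | r0=0 r1=6 r2=12 r3=0
PC=1  addi  r1, r2, 7        | r0=0 r1=19 r2=12 r3=0
PC=2  andi  r2, r3, 12       | r0=0 r1=19 r2=0 r3=0
PC=3  beq  r2, r3, L12       | r0=0 r1=19 r2=0 r3=0  [TAKEN]
PC=4  addi  r2, r1, 14       | r0=0 r1=19 r2=33 r3=0
PC=12 or   r1, r3, r1        | r0=0 r1=19 r2=33 r3=0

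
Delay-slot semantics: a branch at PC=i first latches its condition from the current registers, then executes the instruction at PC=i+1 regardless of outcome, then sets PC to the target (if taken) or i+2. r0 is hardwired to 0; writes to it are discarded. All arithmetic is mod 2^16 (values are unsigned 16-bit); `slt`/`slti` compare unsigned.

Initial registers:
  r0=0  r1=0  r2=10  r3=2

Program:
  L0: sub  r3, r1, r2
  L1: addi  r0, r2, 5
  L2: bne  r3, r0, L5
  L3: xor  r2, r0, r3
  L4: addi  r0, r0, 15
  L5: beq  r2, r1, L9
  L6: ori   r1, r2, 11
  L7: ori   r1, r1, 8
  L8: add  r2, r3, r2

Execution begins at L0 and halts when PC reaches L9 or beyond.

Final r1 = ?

#0 sub  r3, r1, r2 ; 0/0/10/65526
#1 addi  r0, r2, 5 ; 0/0/10/65526
#2 bne  r3, r0, L5 ; 0/0/10/65526 ; →target
#3 xor  r2, r0, r3 ; 0/0/65526/65526
#5 beq  r2, r1, L9 ; 0/0/65526/65526 ; →fallthru
#6 ori   r1, r2, 11 ; 0/65535/65526/65526
#7 ori   r1, r1, 8 ; 0/65535/65526/65526
#8 add  r2, r3, r2 ; 0/65535/65516/65526

65535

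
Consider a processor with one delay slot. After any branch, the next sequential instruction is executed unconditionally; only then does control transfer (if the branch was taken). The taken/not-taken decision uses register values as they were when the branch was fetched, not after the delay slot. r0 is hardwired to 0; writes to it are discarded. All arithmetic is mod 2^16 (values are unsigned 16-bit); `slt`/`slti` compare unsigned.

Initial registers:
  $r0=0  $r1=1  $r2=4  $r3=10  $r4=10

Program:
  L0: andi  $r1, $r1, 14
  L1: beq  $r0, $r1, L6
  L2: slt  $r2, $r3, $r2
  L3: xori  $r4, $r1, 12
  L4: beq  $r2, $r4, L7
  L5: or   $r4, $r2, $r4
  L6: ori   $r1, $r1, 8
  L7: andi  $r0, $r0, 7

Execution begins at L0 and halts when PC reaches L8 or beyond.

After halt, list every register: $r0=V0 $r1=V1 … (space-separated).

$r0=0 $r1=8 $r2=0 $r3=10 $r4=10

#0 andi  $r1, $r1, 14 ; 0/0/4/10/10
#1 beq  $r0, $r1, L6 ; 0/0/4/10/10 ; →target
#2 slt  $r2, $r3, $r2 ; 0/0/0/10/10
#6 ori   $r1, $r1, 8 ; 0/8/0/10/10
#7 andi  $r0, $r0, 7 ; 0/8/0/10/10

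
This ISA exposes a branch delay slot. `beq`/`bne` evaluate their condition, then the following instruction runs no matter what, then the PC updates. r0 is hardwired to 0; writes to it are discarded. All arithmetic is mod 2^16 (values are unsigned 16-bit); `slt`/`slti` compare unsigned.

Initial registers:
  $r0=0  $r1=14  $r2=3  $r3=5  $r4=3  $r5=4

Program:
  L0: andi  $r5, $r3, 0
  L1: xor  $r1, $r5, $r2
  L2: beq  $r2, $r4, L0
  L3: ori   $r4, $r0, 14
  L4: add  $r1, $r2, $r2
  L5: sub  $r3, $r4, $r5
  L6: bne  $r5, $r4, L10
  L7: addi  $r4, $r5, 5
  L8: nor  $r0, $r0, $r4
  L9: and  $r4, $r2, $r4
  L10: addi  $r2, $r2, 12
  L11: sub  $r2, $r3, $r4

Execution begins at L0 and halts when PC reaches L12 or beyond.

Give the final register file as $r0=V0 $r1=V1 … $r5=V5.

$r0=0 $r1=6 $r2=9 $r3=14 $r4=5 $r5=0

  step pc=0: andi  $r5, $r3, 0  regs=(0,14,3,5,3,0)
  step pc=1: xor  $r1, $r5, $r2  regs=(0,3,3,5,3,0)
  step pc=2: beq  $r2, $r4, L0  cond=T  regs=(0,3,3,5,3,0)
  step pc=3: ori   $r4, $r0, 14  regs=(0,3,3,5,14,0)
  step pc=0: andi  $r5, $r3, 0  regs=(0,3,3,5,14,0)
  step pc=1: xor  $r1, $r5, $r2  regs=(0,3,3,5,14,0)
  step pc=2: beq  $r2, $r4, L0  cond=F  regs=(0,3,3,5,14,0)
  step pc=3: ori   $r4, $r0, 14  regs=(0,3,3,5,14,0)
  step pc=4: add  $r1, $r2, $r2  regs=(0,6,3,5,14,0)
  step pc=5: sub  $r3, $r4, $r5  regs=(0,6,3,14,14,0)
  step pc=6: bne  $r5, $r4, L10  cond=T  regs=(0,6,3,14,14,0)
  step pc=7: addi  $r4, $r5, 5  regs=(0,6,3,14,5,0)
  step pc=10: addi  $r2, $r2, 12  regs=(0,6,15,14,5,0)
  step pc=11: sub  $r2, $r3, $r4  regs=(0,6,9,14,5,0)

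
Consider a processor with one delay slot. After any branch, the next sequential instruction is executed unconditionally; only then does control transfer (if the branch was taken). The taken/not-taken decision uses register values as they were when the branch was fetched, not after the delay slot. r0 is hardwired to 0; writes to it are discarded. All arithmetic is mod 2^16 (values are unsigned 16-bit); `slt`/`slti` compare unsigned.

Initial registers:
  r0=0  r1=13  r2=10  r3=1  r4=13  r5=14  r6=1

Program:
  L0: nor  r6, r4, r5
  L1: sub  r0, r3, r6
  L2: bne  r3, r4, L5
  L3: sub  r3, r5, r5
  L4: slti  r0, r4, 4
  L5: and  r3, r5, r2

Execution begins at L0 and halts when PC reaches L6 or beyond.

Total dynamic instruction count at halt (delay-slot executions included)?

PC=0  nor  r6, r4, r5        | r0=0 r1=13 r2=10 r3=1 r4=13 r5=14 r6=65520
PC=1  sub  r0, r3, r6        | r0=0 r1=13 r2=10 r3=1 r4=13 r5=14 r6=65520
PC=2  bne  r3, r4, L5        | r0=0 r1=13 r2=10 r3=1 r4=13 r5=14 r6=65520  [TAKEN]
PC=3  sub  r3, r5, r5        | r0=0 r1=13 r2=10 r3=0 r4=13 r5=14 r6=65520
PC=5  and  r3, r5, r2        | r0=0 r1=13 r2=10 r3=10 r4=13 r5=14 r6=65520

5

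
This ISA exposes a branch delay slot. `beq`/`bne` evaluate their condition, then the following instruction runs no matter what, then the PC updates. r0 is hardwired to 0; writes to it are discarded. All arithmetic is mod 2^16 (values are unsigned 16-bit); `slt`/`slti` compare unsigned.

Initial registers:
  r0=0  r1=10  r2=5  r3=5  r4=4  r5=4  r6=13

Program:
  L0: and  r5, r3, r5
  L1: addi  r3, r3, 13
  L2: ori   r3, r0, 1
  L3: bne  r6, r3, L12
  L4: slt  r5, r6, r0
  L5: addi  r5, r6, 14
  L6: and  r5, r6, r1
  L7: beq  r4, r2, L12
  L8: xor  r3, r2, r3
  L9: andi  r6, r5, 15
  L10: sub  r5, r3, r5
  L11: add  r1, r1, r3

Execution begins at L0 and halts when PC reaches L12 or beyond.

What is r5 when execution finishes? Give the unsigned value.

0

  step pc=0: and  r5, r3, r5  regs=(0,10,5,5,4,4,13)
  step pc=1: addi  r3, r3, 13  regs=(0,10,5,18,4,4,13)
  step pc=2: ori   r3, r0, 1  regs=(0,10,5,1,4,4,13)
  step pc=3: bne  r6, r3, L12  cond=T  regs=(0,10,5,1,4,4,13)
  step pc=4: slt  r5, r6, r0  regs=(0,10,5,1,4,0,13)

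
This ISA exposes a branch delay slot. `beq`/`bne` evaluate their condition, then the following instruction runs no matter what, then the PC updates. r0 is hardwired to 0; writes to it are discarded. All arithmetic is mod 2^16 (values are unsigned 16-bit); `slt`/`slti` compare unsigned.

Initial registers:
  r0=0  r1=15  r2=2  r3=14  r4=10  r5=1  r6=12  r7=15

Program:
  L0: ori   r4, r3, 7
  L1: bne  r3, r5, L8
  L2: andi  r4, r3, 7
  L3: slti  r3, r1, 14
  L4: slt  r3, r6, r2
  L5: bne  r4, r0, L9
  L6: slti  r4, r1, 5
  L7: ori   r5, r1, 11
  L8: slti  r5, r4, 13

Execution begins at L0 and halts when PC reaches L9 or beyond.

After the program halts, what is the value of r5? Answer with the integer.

1

  step pc=0: ori   r4, r3, 7  regs=(0,15,2,14,15,1,12,15)
  step pc=1: bne  r3, r5, L8  cond=T  regs=(0,15,2,14,15,1,12,15)
  step pc=2: andi  r4, r3, 7  regs=(0,15,2,14,6,1,12,15)
  step pc=8: slti  r5, r4, 13  regs=(0,15,2,14,6,1,12,15)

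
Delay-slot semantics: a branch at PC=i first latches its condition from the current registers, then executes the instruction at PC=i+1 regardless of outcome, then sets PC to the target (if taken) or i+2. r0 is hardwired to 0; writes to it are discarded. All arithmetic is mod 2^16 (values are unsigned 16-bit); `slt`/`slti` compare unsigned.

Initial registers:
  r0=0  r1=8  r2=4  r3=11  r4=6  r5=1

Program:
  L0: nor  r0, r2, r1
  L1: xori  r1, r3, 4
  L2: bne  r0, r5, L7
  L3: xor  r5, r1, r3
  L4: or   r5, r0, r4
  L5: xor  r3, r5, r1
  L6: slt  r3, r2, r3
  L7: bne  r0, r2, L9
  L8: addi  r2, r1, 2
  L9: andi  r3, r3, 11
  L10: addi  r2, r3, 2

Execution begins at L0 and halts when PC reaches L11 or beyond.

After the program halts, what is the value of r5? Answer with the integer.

4

#0 nor  r0, r2, r1 ; 0/8/4/11/6/1
#1 xori  r1, r3, 4 ; 0/15/4/11/6/1
#2 bne  r0, r5, L7 ; 0/15/4/11/6/1 ; →target
#3 xor  r5, r1, r3 ; 0/15/4/11/6/4
#7 bne  r0, r2, L9 ; 0/15/4/11/6/4 ; →target
#8 addi  r2, r1, 2 ; 0/15/17/11/6/4
#9 andi  r3, r3, 11 ; 0/15/17/11/6/4
#10 addi  r2, r3, 2 ; 0/15/13/11/6/4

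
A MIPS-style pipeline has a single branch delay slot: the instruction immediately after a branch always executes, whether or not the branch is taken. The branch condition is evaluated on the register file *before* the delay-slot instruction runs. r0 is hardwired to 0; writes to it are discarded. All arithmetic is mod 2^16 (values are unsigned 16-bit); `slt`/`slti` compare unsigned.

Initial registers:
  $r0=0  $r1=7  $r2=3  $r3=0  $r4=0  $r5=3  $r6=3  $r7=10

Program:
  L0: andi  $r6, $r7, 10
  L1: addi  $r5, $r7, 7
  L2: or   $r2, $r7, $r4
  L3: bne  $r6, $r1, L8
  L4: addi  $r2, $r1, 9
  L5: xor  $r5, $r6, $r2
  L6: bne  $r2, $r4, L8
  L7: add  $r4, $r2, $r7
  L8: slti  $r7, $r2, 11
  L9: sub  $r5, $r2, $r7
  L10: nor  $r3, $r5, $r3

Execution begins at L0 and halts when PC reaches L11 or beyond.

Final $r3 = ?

65519

  step pc=0: andi  $r6, $r7, 10  regs=(0,7,3,0,0,3,10,10)
  step pc=1: addi  $r5, $r7, 7  regs=(0,7,3,0,0,17,10,10)
  step pc=2: or   $r2, $r7, $r4  regs=(0,7,10,0,0,17,10,10)
  step pc=3: bne  $r6, $r1, L8  cond=T  regs=(0,7,10,0,0,17,10,10)
  step pc=4: addi  $r2, $r1, 9  regs=(0,7,16,0,0,17,10,10)
  step pc=8: slti  $r7, $r2, 11  regs=(0,7,16,0,0,17,10,0)
  step pc=9: sub  $r5, $r2, $r7  regs=(0,7,16,0,0,16,10,0)
  step pc=10: nor  $r3, $r5, $r3  regs=(0,7,16,65519,0,16,10,0)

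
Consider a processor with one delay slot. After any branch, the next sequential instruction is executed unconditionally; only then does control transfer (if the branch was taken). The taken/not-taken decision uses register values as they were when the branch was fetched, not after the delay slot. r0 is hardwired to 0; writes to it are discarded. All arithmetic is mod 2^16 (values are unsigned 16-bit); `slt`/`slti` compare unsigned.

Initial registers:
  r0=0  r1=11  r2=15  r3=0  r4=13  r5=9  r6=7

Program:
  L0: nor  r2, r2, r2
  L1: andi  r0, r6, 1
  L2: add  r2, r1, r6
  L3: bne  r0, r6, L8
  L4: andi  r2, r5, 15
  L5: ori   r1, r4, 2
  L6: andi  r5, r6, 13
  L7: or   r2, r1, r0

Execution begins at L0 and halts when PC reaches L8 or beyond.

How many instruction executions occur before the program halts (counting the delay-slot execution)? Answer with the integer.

#0 nor  r2, r2, r2 ; 0/11/65520/0/13/9/7
#1 andi  r0, r6, 1 ; 0/11/65520/0/13/9/7
#2 add  r2, r1, r6 ; 0/11/18/0/13/9/7
#3 bne  r0, r6, L8 ; 0/11/18/0/13/9/7 ; →target
#4 andi  r2, r5, 15 ; 0/11/9/0/13/9/7

5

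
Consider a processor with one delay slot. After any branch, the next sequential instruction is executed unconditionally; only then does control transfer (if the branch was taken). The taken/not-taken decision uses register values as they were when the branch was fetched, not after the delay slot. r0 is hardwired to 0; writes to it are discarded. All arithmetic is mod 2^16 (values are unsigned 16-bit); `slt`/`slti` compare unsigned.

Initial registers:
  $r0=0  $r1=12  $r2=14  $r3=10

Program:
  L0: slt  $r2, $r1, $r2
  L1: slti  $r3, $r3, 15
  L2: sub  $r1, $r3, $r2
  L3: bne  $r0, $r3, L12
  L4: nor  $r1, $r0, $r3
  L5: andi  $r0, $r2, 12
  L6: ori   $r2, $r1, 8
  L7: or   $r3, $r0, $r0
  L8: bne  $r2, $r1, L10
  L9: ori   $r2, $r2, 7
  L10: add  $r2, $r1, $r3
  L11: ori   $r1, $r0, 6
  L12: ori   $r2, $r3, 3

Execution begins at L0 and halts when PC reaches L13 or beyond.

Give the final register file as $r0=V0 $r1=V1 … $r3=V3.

#0 slt  $r2, $r1, $r2 ; 0/12/1/10
#1 slti  $r3, $r3, 15 ; 0/12/1/1
#2 sub  $r1, $r3, $r2 ; 0/0/1/1
#3 bne  $r0, $r3, L12 ; 0/0/1/1 ; →target
#4 nor  $r1, $r0, $r3 ; 0/65534/1/1
#12 ori   $r2, $r3, 3 ; 0/65534/3/1

$r0=0 $r1=65534 $r2=3 $r3=1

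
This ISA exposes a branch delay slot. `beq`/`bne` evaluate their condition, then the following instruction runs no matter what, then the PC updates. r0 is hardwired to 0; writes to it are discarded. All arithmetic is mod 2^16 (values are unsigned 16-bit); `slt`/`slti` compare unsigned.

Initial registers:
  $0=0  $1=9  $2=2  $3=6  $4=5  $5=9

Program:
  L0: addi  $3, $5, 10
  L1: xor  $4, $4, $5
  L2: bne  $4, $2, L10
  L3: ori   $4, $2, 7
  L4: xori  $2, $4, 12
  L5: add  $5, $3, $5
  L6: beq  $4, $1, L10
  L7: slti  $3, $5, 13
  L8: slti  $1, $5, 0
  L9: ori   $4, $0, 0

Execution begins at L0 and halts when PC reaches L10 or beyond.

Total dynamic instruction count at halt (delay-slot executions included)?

4

[0] addi  $3, $5, 10  →  {$0:0, $1:9, $2:2, $3:19, $4:5, $5:9}
[1] xor  $4, $4, $5  →  {$0:0, $1:9, $2:2, $3:19, $4:12, $5:9}
[2] bne  $4, $2, L10  →  {$0:0, $1:9, $2:2, $3:19, $4:12, $5:9}  ⟨branch taken⟩
[3] ori   $4, $2, 7  →  {$0:0, $1:9, $2:2, $3:19, $4:7, $5:9}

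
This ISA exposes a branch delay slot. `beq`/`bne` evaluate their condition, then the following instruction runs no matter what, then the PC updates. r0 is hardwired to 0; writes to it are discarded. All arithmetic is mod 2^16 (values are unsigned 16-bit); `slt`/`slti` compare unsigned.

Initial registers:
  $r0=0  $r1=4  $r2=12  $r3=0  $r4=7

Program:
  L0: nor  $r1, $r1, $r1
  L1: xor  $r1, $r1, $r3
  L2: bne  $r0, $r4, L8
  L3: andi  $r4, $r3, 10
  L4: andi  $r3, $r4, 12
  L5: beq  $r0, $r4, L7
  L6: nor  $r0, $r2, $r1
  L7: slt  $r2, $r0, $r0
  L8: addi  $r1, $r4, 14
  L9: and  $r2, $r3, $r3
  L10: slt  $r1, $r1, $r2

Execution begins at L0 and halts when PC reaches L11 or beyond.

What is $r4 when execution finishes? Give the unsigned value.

PC=0  nor  $r1, $r1, $r1     | $r0=0 $r1=65531 $r2=12 $r3=0 $r4=7
PC=1  xor  $r1, $r1, $r3     | $r0=0 $r1=65531 $r2=12 $r3=0 $r4=7
PC=2  bne  $r0, $r4, L8      | $r0=0 $r1=65531 $r2=12 $r3=0 $r4=7  [TAKEN]
PC=3  andi  $r4, $r3, 10     | $r0=0 $r1=65531 $r2=12 $r3=0 $r4=0
PC=8  addi  $r1, $r4, 14     | $r0=0 $r1=14 $r2=12 $r3=0 $r4=0
PC=9  and  $r2, $r3, $r3     | $r0=0 $r1=14 $r2=0 $r3=0 $r4=0
PC=10 slt  $r1, $r1, $r2     | $r0=0 $r1=0 $r2=0 $r3=0 $r4=0

0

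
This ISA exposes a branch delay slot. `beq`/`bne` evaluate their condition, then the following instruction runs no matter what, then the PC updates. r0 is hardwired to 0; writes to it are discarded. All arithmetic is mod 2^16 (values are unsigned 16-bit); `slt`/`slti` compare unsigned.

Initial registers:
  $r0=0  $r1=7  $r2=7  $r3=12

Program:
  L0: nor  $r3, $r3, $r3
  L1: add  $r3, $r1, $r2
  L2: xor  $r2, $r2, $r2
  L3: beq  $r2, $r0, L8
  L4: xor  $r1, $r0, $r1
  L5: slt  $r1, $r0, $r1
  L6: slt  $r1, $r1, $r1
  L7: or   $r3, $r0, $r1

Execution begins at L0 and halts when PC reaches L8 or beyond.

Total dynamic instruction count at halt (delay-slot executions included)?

PC=0  nor  $r3, $r3, $r3     | $r0=0 $r1=7 $r2=7 $r3=65523
PC=1  add  $r3, $r1, $r2     | $r0=0 $r1=7 $r2=7 $r3=14
PC=2  xor  $r2, $r2, $r2     | $r0=0 $r1=7 $r2=0 $r3=14
PC=3  beq  $r2, $r0, L8      | $r0=0 $r1=7 $r2=0 $r3=14  [TAKEN]
PC=4  xor  $r1, $r0, $r1     | $r0=0 $r1=7 $r2=0 $r3=14

5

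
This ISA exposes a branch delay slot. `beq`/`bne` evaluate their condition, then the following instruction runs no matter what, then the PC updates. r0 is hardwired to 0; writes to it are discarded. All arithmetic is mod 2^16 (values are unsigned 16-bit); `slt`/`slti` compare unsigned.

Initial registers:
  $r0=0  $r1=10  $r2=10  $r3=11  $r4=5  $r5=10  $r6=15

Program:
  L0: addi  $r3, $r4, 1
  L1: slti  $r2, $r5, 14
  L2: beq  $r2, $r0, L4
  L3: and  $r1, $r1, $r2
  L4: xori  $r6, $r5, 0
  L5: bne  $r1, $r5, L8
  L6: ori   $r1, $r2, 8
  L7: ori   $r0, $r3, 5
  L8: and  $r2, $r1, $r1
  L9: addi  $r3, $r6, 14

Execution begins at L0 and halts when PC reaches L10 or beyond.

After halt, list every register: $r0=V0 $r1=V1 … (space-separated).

#0 addi  $r3, $r4, 1 ; 0/10/10/6/5/10/15
#1 slti  $r2, $r5, 14 ; 0/10/1/6/5/10/15
#2 beq  $r2, $r0, L4 ; 0/10/1/6/5/10/15 ; →fallthru
#3 and  $r1, $r1, $r2 ; 0/0/1/6/5/10/15
#4 xori  $r6, $r5, 0 ; 0/0/1/6/5/10/10
#5 bne  $r1, $r5, L8 ; 0/0/1/6/5/10/10 ; →target
#6 ori   $r1, $r2, 8 ; 0/9/1/6/5/10/10
#8 and  $r2, $r1, $r1 ; 0/9/9/6/5/10/10
#9 addi  $r3, $r6, 14 ; 0/9/9/24/5/10/10

$r0=0 $r1=9 $r2=9 $r3=24 $r4=5 $r5=10 $r6=10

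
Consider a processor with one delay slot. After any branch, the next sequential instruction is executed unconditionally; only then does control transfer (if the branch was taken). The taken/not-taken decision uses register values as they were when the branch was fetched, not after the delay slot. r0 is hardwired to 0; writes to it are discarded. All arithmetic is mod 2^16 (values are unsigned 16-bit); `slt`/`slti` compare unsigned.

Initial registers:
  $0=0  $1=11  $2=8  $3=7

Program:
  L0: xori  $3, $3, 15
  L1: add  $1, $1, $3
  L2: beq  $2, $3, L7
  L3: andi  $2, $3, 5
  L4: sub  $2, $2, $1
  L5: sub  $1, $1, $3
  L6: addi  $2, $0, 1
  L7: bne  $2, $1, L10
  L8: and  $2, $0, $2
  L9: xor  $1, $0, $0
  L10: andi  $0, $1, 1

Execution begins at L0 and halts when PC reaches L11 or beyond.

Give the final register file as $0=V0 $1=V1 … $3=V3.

#0 xori  $3, $3, 15 ; 0/11/8/8
#1 add  $1, $1, $3 ; 0/19/8/8
#2 beq  $2, $3, L7 ; 0/19/8/8 ; →target
#3 andi  $2, $3, 5 ; 0/19/0/8
#7 bne  $2, $1, L10 ; 0/19/0/8 ; →target
#8 and  $2, $0, $2 ; 0/19/0/8
#10 andi  $0, $1, 1 ; 0/19/0/8

$0=0 $1=19 $2=0 $3=8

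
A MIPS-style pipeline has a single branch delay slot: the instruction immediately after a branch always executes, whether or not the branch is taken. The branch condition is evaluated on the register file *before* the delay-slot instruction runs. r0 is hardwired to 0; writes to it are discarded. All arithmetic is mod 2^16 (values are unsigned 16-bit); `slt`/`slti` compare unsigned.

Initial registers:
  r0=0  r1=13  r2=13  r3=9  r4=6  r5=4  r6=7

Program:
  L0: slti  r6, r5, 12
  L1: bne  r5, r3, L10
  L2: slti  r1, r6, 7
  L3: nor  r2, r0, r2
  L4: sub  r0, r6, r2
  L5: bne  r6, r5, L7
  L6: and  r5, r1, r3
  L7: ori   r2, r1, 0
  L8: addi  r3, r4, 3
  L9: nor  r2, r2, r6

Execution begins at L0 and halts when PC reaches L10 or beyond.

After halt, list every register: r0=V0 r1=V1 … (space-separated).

r0=0 r1=1 r2=13 r3=9 r4=6 r5=4 r6=1

#0 slti  r6, r5, 12 ; 0/13/13/9/6/4/1
#1 bne  r5, r3, L10 ; 0/13/13/9/6/4/1 ; →target
#2 slti  r1, r6, 7 ; 0/1/13/9/6/4/1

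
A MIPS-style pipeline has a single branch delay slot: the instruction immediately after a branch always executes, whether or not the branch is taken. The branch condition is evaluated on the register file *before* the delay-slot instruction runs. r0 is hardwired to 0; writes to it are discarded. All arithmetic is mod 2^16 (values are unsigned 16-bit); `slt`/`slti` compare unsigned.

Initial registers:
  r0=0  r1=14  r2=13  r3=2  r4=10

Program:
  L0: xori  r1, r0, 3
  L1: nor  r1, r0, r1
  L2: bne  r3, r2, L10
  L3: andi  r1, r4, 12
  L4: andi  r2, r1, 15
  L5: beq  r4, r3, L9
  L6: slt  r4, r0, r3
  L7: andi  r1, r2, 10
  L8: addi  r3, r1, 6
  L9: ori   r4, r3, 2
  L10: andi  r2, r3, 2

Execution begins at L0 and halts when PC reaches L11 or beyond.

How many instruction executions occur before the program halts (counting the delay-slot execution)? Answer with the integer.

#0 xori  r1, r0, 3 ; 0/3/13/2/10
#1 nor  r1, r0, r1 ; 0/65532/13/2/10
#2 bne  r3, r2, L10 ; 0/65532/13/2/10 ; →target
#3 andi  r1, r4, 12 ; 0/8/13/2/10
#10 andi  r2, r3, 2 ; 0/8/2/2/10

5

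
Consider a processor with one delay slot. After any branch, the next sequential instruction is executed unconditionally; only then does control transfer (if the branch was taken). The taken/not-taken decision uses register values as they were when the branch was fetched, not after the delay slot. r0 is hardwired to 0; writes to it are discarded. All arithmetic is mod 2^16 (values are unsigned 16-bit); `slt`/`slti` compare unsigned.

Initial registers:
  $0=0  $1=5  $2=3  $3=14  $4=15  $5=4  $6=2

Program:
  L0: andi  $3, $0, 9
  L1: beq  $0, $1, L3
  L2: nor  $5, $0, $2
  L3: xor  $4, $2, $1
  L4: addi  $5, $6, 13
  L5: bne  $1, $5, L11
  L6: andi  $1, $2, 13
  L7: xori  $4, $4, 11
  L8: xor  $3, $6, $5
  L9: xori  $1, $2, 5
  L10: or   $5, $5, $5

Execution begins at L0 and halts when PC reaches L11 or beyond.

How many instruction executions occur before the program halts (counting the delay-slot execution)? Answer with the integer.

[0] andi  $3, $0, 9  →  {$0:0, $1:5, $2:3, $3:0, $4:15, $5:4, $6:2}
[1] beq  $0, $1, L3  →  {$0:0, $1:5, $2:3, $3:0, $4:15, $5:4, $6:2}  ⟨branch fallthrough⟩
[2] nor  $5, $0, $2  →  {$0:0, $1:5, $2:3, $3:0, $4:15, $5:65532, $6:2}
[3] xor  $4, $2, $1  →  {$0:0, $1:5, $2:3, $3:0, $4:6, $5:65532, $6:2}
[4] addi  $5, $6, 13  →  {$0:0, $1:5, $2:3, $3:0, $4:6, $5:15, $6:2}
[5] bne  $1, $5, L11  →  {$0:0, $1:5, $2:3, $3:0, $4:6, $5:15, $6:2}  ⟨branch taken⟩
[6] andi  $1, $2, 13  →  {$0:0, $1:1, $2:3, $3:0, $4:6, $5:15, $6:2}

7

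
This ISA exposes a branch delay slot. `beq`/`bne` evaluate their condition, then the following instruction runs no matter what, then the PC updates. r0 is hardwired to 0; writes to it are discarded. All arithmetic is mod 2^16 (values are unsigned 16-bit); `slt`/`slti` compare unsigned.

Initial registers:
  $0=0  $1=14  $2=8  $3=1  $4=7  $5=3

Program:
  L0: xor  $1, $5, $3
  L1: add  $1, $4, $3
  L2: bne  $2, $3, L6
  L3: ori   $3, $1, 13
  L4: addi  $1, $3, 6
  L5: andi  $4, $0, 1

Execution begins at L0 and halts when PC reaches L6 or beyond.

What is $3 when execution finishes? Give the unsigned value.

13

#0 xor  $1, $5, $3 ; 0/2/8/1/7/3
#1 add  $1, $4, $3 ; 0/8/8/1/7/3
#2 bne  $2, $3, L6 ; 0/8/8/1/7/3 ; →target
#3 ori   $3, $1, 13 ; 0/8/8/13/7/3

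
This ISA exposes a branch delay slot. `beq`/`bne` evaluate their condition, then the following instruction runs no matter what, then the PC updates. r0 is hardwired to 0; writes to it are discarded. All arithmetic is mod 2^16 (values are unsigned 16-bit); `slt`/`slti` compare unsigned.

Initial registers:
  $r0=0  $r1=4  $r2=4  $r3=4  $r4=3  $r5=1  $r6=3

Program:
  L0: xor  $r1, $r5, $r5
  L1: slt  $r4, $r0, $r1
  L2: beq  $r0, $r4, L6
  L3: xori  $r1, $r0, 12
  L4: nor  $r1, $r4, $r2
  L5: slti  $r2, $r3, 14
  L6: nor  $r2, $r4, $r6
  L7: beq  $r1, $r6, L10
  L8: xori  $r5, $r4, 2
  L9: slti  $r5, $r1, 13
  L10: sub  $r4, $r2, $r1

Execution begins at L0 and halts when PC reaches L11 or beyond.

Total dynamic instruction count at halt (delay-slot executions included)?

9

#0 xor  $r1, $r5, $r5 ; 0/0/4/4/3/1/3
#1 slt  $r4, $r0, $r1 ; 0/0/4/4/0/1/3
#2 beq  $r0, $r4, L6 ; 0/0/4/4/0/1/3 ; →target
#3 xori  $r1, $r0, 12 ; 0/12/4/4/0/1/3
#6 nor  $r2, $r4, $r6 ; 0/12/65532/4/0/1/3
#7 beq  $r1, $r6, L10 ; 0/12/65532/4/0/1/3 ; →fallthru
#8 xori  $r5, $r4, 2 ; 0/12/65532/4/0/2/3
#9 slti  $r5, $r1, 13 ; 0/12/65532/4/0/1/3
#10 sub  $r4, $r2, $r1 ; 0/12/65532/4/65520/1/3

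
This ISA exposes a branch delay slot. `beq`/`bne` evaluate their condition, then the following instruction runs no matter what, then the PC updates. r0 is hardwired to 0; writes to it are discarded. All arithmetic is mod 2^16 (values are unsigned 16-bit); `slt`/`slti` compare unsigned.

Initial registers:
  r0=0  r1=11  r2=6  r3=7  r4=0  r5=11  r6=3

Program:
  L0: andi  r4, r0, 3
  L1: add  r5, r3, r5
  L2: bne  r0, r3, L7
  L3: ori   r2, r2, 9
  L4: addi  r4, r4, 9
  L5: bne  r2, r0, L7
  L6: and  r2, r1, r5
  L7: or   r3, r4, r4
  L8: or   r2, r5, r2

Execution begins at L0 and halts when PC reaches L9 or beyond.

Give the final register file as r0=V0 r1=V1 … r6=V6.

#0 andi  r4, r0, 3 ; 0/11/6/7/0/11/3
#1 add  r5, r3, r5 ; 0/11/6/7/0/18/3
#2 bne  r0, r3, L7 ; 0/11/6/7/0/18/3 ; →target
#3 ori   r2, r2, 9 ; 0/11/15/7/0/18/3
#7 or   r3, r4, r4 ; 0/11/15/0/0/18/3
#8 or   r2, r5, r2 ; 0/11/31/0/0/18/3

r0=0 r1=11 r2=31 r3=0 r4=0 r5=18 r6=3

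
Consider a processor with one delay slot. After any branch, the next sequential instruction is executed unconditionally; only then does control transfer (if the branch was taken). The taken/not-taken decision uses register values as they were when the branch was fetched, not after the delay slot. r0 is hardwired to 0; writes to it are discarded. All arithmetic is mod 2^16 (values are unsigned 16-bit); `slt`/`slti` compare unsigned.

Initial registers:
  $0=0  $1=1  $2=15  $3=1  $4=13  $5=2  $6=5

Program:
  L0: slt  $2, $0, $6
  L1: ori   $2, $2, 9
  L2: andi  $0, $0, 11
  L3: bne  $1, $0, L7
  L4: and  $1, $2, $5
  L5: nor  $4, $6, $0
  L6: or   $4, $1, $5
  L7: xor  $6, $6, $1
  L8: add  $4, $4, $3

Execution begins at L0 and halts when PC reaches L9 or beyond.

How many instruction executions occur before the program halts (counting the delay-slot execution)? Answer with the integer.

7

PC=0  slt  $2, $0, $6        | $0=0 $1=1 $2=1 $3=1 $4=13 $5=2 $6=5
PC=1  ori   $2, $2, 9        | $0=0 $1=1 $2=9 $3=1 $4=13 $5=2 $6=5
PC=2  andi  $0, $0, 11       | $0=0 $1=1 $2=9 $3=1 $4=13 $5=2 $6=5
PC=3  bne  $1, $0, L7        | $0=0 $1=1 $2=9 $3=1 $4=13 $5=2 $6=5  [TAKEN]
PC=4  and  $1, $2, $5        | $0=0 $1=0 $2=9 $3=1 $4=13 $5=2 $6=5
PC=7  xor  $6, $6, $1        | $0=0 $1=0 $2=9 $3=1 $4=13 $5=2 $6=5
PC=8  add  $4, $4, $3        | $0=0 $1=0 $2=9 $3=1 $4=14 $5=2 $6=5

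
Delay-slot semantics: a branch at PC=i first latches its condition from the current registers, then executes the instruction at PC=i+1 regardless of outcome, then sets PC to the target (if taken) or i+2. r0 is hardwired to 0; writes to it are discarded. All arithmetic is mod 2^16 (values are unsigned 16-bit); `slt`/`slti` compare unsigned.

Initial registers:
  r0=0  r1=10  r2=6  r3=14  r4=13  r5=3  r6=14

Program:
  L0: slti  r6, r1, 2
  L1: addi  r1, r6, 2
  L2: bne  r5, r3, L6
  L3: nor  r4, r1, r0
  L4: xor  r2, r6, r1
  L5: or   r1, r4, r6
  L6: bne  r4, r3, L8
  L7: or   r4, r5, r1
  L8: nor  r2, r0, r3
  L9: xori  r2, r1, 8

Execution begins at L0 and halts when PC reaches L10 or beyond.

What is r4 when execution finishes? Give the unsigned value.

3

PC=0  slti  r6, r1, 2        | r0=0 r1=10 r2=6 r3=14 r4=13 r5=3 r6=0
PC=1  addi  r1, r6, 2        | r0=0 r1=2 r2=6 r3=14 r4=13 r5=3 r6=0
PC=2  bne  r5, r3, L6        | r0=0 r1=2 r2=6 r3=14 r4=13 r5=3 r6=0  [TAKEN]
PC=3  nor  r4, r1, r0        | r0=0 r1=2 r2=6 r3=14 r4=65533 r5=3 r6=0
PC=6  bne  r4, r3, L8        | r0=0 r1=2 r2=6 r3=14 r4=65533 r5=3 r6=0  [TAKEN]
PC=7  or   r4, r5, r1        | r0=0 r1=2 r2=6 r3=14 r4=3 r5=3 r6=0
PC=8  nor  r2, r0, r3        | r0=0 r1=2 r2=65521 r3=14 r4=3 r5=3 r6=0
PC=9  xori  r2, r1, 8        | r0=0 r1=2 r2=10 r3=14 r4=3 r5=3 r6=0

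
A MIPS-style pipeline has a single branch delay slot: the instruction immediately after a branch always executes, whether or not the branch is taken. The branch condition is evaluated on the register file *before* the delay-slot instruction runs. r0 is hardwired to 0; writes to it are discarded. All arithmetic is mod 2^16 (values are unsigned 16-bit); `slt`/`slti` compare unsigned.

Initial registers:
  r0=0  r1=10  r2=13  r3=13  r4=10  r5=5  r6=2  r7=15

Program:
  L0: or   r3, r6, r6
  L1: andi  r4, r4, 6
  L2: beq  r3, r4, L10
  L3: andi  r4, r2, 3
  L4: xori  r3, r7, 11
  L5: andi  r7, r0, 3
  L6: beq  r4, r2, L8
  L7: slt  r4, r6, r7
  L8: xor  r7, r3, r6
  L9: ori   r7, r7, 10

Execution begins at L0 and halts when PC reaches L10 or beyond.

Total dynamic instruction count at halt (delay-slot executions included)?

4

  step pc=0: or   r3, r6, r6  regs=(0,10,13,2,10,5,2,15)
  step pc=1: andi  r4, r4, 6  regs=(0,10,13,2,2,5,2,15)
  step pc=2: beq  r3, r4, L10  cond=T  regs=(0,10,13,2,2,5,2,15)
  step pc=3: andi  r4, r2, 3  regs=(0,10,13,2,1,5,2,15)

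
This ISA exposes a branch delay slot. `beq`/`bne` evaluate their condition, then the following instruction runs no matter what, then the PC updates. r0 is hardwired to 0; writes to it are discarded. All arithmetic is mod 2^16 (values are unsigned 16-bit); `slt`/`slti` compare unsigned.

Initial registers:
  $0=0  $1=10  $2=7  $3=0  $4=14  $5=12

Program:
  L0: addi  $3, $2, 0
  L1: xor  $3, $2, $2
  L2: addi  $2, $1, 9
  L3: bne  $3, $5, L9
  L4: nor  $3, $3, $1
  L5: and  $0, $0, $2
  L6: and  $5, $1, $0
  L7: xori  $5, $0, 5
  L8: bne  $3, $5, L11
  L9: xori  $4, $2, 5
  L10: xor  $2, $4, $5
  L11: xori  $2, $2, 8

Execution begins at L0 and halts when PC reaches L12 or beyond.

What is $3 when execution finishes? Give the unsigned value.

65525

PC=0  addi  $3, $2, 0        | $0=0 $1=10 $2=7 $3=7 $4=14 $5=12
PC=1  xor  $3, $2, $2        | $0=0 $1=10 $2=7 $3=0 $4=14 $5=12
PC=2  addi  $2, $1, 9        | $0=0 $1=10 $2=19 $3=0 $4=14 $5=12
PC=3  bne  $3, $5, L9        | $0=0 $1=10 $2=19 $3=0 $4=14 $5=12  [TAKEN]
PC=4  nor  $3, $3, $1        | $0=0 $1=10 $2=19 $3=65525 $4=14 $5=12
PC=9  xori  $4, $2, 5        | $0=0 $1=10 $2=19 $3=65525 $4=22 $5=12
PC=10 xor  $2, $4, $5        | $0=0 $1=10 $2=26 $3=65525 $4=22 $5=12
PC=11 xori  $2, $2, 8        | $0=0 $1=10 $2=18 $3=65525 $4=22 $5=12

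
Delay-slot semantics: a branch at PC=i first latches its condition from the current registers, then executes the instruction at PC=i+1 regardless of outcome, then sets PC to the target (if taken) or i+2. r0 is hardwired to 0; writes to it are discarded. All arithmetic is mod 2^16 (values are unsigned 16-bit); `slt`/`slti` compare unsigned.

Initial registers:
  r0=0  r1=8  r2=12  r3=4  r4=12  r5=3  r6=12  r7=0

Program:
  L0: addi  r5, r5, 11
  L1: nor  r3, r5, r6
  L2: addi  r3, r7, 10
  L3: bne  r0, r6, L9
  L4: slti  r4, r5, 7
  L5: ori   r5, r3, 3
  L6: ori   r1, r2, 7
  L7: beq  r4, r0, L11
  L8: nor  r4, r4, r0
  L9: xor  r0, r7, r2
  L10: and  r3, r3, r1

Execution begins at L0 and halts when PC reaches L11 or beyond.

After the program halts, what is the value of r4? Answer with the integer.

PC=0  addi  r5, r5, 11       | r0=0 r1=8 r2=12 r3=4 r4=12 r5=14 r6=12 r7=0
PC=1  nor  r3, r5, r6        | r0=0 r1=8 r2=12 r3=65521 r4=12 r5=14 r6=12 r7=0
PC=2  addi  r3, r7, 10       | r0=0 r1=8 r2=12 r3=10 r4=12 r5=14 r6=12 r7=0
PC=3  bne  r0, r6, L9        | r0=0 r1=8 r2=12 r3=10 r4=12 r5=14 r6=12 r7=0  [TAKEN]
PC=4  slti  r4, r5, 7        | r0=0 r1=8 r2=12 r3=10 r4=0 r5=14 r6=12 r7=0
PC=9  xor  r0, r7, r2        | r0=0 r1=8 r2=12 r3=10 r4=0 r5=14 r6=12 r7=0
PC=10 and  r3, r3, r1        | r0=0 r1=8 r2=12 r3=8 r4=0 r5=14 r6=12 r7=0

0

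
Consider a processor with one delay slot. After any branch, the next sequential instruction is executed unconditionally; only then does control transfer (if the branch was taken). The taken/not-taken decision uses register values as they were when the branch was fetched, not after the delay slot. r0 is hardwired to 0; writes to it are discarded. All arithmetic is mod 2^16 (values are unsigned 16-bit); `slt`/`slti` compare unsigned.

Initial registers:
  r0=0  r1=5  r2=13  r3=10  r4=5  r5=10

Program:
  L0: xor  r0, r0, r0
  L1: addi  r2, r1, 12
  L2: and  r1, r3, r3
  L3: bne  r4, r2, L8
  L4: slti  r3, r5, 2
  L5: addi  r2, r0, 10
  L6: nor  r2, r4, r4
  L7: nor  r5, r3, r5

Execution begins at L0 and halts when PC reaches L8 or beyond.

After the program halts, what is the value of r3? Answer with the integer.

#0 xor  r0, r0, r0 ; 0/5/13/10/5/10
#1 addi  r2, r1, 12 ; 0/5/17/10/5/10
#2 and  r1, r3, r3 ; 0/10/17/10/5/10
#3 bne  r4, r2, L8 ; 0/10/17/10/5/10 ; →target
#4 slti  r3, r5, 2 ; 0/10/17/0/5/10

0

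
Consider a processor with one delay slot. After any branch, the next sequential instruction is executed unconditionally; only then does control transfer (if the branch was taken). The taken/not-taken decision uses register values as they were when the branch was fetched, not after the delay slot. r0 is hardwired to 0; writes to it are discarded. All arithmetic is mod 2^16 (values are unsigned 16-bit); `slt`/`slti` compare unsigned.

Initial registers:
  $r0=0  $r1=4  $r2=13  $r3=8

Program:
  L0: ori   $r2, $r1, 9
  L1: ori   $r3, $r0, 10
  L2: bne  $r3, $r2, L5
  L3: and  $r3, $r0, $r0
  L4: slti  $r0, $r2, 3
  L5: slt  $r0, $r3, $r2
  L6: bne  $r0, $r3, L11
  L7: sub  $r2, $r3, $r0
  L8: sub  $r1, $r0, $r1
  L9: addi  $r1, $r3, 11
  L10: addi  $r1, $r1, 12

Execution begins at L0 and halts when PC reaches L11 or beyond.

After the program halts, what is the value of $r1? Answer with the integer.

23

#0 ori   $r2, $r1, 9 ; 0/4/13/8
#1 ori   $r3, $r0, 10 ; 0/4/13/10
#2 bne  $r3, $r2, L5 ; 0/4/13/10 ; →target
#3 and  $r3, $r0, $r0 ; 0/4/13/0
#5 slt  $r0, $r3, $r2 ; 0/4/13/0
#6 bne  $r0, $r3, L11 ; 0/4/13/0 ; →fallthru
#7 sub  $r2, $r3, $r0 ; 0/4/0/0
#8 sub  $r1, $r0, $r1 ; 0/65532/0/0
#9 addi  $r1, $r3, 11 ; 0/11/0/0
#10 addi  $r1, $r1, 12 ; 0/23/0/0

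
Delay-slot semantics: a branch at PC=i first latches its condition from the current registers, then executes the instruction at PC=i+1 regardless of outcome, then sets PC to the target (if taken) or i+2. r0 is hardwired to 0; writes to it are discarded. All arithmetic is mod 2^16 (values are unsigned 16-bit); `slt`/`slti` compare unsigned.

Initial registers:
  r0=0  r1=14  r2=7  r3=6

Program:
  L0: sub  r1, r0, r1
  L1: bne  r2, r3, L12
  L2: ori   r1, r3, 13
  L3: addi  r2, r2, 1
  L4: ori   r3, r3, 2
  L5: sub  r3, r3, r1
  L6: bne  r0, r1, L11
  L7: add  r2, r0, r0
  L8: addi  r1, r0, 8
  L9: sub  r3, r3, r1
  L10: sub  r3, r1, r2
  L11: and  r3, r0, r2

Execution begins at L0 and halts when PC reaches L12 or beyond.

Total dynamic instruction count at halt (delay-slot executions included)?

3

  step pc=0: sub  r1, r0, r1  regs=(0,65522,7,6)
  step pc=1: bne  r2, r3, L12  cond=T  regs=(0,65522,7,6)
  step pc=2: ori   r1, r3, 13  regs=(0,15,7,6)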